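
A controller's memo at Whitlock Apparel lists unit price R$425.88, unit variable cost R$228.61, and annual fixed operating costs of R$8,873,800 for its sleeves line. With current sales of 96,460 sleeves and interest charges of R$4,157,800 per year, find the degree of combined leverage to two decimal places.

At 96,460 units, contribution = 96,460 × R$197.27 = R$19,028,664.20.
EBIT = R$19,028,664.20 − R$8,873,800 = R$10,154,864.20. Interest = R$4,157,800.00.
DOL = R$19,028,664.20 ÷ R$10,154,864.20 = 1.8738; DFL = R$10,154,864.20 ÷ R$5,997,064.20 = 1.6933.
Combined leverage = 1.8738 × 1.6933 = 3.1729.

3.17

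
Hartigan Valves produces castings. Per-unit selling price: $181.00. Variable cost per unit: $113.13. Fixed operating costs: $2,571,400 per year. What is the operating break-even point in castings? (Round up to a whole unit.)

37,888 castings

Each unit contributes $181.00 − $113.13 = $67.87.
Break-even volume = fixed costs ÷ CM per unit = $2,571,400 ÷ $67.87 = 37,887.14, so 37,888 castings.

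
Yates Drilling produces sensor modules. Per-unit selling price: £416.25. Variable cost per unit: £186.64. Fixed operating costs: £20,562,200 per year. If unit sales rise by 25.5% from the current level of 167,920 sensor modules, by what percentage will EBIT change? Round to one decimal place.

+54.6%

At 167,920 units, contribution = 167,920 × £229.61 = £38,556,111.20.
Operating income = contribution − fixed costs = £38,556,111.20 − £20,562,200 = £17,993,911.20.
Degree of operating leverage = £38,556,111.20 / £17,993,911.20 = 2.1427.
%ΔEBIT = DOL × %ΔSales = 2.1427 × +25.5% = +54.6%.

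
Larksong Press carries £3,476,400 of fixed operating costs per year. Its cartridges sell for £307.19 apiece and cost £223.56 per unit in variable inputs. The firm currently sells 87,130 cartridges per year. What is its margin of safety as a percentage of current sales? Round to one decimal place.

52.3%

Contribution margin per unit = £307.19 − £223.56 = £83.63. Break-even units = £3,476,400 ÷ £83.63 = 41,568.82; break-even revenue = 41,568.82 × £307.19 = £12,769,524.29.
Current sales = 87,130 × £307.19 = £26,765,464.70.
Margin of safety = (£26,765,464.70 − £12,769,524.29) ÷ £26,765,464.70 = 52.3%.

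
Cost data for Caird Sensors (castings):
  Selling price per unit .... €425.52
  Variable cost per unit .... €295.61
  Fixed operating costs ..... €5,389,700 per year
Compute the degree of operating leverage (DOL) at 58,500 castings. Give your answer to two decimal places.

3.44

Total contribution margin = 58,500 × €129.91 = €7,599,735.00.
EBIT = €7,599,735.00 − €5,389,700 = €2,210,035.00.
So DOL = total CM / EBIT = €7,599,735.00 / €2,210,035.00 = 3.4387.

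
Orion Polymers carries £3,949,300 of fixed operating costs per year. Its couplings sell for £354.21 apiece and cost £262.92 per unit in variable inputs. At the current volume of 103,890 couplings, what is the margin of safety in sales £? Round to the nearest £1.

Each unit contributes £354.21 − £262.92 = £91.29. Break-even units = £3,949,300 ÷ £91.29 = 43,261.04; break-even revenue = 43,261.04 × £354.21 = £15,323,491.65.
Current sales = 103,890 × £354.21 = £36,798,876.90.
Margin of safety = £36,798,876.90 − £15,323,491.65 = £21,475,385.

£21,475,385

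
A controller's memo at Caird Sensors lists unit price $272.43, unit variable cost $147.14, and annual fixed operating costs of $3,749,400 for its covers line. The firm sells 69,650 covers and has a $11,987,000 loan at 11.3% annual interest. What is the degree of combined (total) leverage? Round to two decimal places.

Contribution at this volume is 69,650 × $125.29 = $8,726,448.50.
Operating income = contribution − fixed costs = $8,726,448.50 − $3,749,400 = $4,977,048.50. Interest = $1,354,531.00, so EBIT − I = $3,622,517.50.
Degree of total leverage = total CM / (EBIT − interest) = $8,726,448.50 / $3,622,517.50 = 2.4089.

2.41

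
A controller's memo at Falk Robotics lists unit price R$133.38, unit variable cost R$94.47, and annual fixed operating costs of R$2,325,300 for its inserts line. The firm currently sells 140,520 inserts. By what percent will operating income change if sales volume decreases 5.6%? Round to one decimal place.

Total contribution margin = 140,520 × R$38.91 = R$5,467,633.20.
Operating income = contribution − fixed costs = R$5,467,633.20 − R$2,325,300 = R$3,142,333.20.
So DOL = total CM / EBIT = R$5,467,633.20 / R$3,142,333.20 = 1.7400.
Operating income changes by 1.7400 × -5.6% = -9.7%.

-9.7%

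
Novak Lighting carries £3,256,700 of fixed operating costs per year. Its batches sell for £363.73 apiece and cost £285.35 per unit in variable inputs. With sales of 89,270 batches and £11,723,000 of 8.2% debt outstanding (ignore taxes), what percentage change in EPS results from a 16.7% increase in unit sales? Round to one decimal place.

At 89,270 units, contribution = 89,270 × £78.38 = £6,996,982.60.
Operating income = contribution − fixed costs = £6,996,982.60 − £3,256,700 = £3,740,282.60.
Interest = £961,286.00, so EBIT − I = £2,778,996.60.
DCL = total CM / (EBIT − I) = £6,996,982.60 / £2,778,996.60 = 2.5178.
EPS therefore changes by 2.5178 × (+16.7%) = +42.0%.

+42.0%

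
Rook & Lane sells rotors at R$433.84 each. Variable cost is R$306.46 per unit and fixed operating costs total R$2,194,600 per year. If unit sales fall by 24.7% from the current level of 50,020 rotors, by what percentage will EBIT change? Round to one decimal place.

At 50,020 units, contribution = 50,020 × R$127.38 = R$6,371,547.60.
EBIT = R$6,371,547.60 − R$2,194,600 = R$4,176,947.60.
DOL = contribution ÷ EBIT = R$6,371,547.60 ÷ R$4,176,947.60 = 1.5254.
So EBIT moves 1.5254 × (-24.7%) = -37.7%.

-37.7%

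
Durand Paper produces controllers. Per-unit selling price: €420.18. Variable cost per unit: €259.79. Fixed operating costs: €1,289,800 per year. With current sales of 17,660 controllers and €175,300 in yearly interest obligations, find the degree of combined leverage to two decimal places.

Contribution at this volume is 17,660 × €160.39 = €2,832,487.40.
Operating income = contribution − fixed costs = €2,832,487.40 − €1,289,800 = €1,542,687.40. Interest = €175,300.00.
DOL = €2,832,487.40 ÷ €1,542,687.40 = 1.8361; DFL = €1,542,687.40 ÷ €1,367,387.40 = 1.1282.
Combined leverage = 1.8361 × 1.1282 = 2.0715.

2.07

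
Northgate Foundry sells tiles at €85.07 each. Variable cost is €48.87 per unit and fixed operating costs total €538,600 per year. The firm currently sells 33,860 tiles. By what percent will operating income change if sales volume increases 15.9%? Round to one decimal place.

Total contribution margin = 33,860 × €36.20 = €1,225,732.00.
EBIT = €1,225,732.00 − €538,600 = €687,132.00.
DOL = contribution ÷ EBIT = €1,225,732.00 ÷ €687,132.00 = 1.7838.
Operating income changes by 1.7838 × +15.9% = +28.4%.

+28.4%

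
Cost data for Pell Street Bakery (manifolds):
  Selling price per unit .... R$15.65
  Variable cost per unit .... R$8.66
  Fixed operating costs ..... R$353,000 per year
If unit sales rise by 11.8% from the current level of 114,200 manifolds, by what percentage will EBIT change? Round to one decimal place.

+21.2%

At 114,200 units, contribution = 114,200 × R$6.99 = R$798,258.00.
EBIT = R$798,258.00 − R$353,000 = R$445,258.00.
So DOL = total CM / EBIT = R$798,258.00 / R$445,258.00 = 1.7928.
%ΔEBIT = DOL × %ΔSales = 1.7928 × +11.8% = +21.2%.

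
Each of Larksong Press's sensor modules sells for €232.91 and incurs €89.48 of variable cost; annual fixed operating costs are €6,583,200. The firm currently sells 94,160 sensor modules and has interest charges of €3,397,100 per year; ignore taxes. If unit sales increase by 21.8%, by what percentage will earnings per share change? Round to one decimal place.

Contribution at this volume is 94,160 × €143.43 = €13,505,368.80.
Subtracting fixed costs: EBIT = €13,505,368.80 − €6,583,200 = €6,922,168.80.
Interest = €3,397,100.00, so EBIT − I = €3,525,068.80.
Degree of combined leverage = contribution ÷ (EBIT − I) = €13,505,368.80 ÷ €3,525,068.80 = 3.8312.
%ΔEPS = DCL × %ΔSales = 3.8312 × +21.8% = +83.5%.

+83.5%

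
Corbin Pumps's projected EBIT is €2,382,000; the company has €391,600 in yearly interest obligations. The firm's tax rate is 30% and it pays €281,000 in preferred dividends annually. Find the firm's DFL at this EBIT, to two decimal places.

Interest = €391,600.00.
Pre-tax preferred-dividend burden = €281,000 ÷ (1 − 0.30) = €401,428.57.
DFL = EBIT ÷ [EBIT − I − D_p/(1−t)] = €2,382,000 ÷ [€2,382,000 − €391,600.00 − €401,428.57] = €2,382,000 ÷ €1,588,971.43 = 1.4991.

1.50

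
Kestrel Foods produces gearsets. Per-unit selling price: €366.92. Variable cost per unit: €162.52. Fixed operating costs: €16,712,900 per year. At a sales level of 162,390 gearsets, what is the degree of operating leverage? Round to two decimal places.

Total contribution margin = 162,390 × €204.40 = €33,192,516.00.
Subtracting fixed costs: EBIT = €33,192,516.00 − €16,712,900 = €16,479,616.00.
DOL = contribution ÷ EBIT = €33,192,516.00 ÷ €16,479,616.00 = 2.0142.

2.01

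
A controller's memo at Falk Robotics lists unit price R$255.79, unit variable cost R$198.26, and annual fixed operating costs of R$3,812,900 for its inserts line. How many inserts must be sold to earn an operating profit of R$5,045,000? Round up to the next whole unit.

153,971 inserts

Unit CM = price − variable cost = R$255.79 − R$198.26 = R$57.53.
Required volume = (fixed costs + target profit) ÷ CM = (R$3,812,900 + R$5,045,000) ÷ R$57.53 = 153,970.10, so 153,971 inserts.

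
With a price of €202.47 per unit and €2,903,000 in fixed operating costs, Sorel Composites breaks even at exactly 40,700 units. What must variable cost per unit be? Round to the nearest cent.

Contribution per unit must be FC / Q = €2,903,000 / 40,700 = €71.3268.
Hence VC = price − CM = €202.47 − €71.3268 = €131.14.

€131.14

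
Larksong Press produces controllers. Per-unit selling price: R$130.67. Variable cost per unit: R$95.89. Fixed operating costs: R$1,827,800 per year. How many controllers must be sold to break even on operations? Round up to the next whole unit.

Unit CM = price − variable cost = R$130.67 − R$95.89 = R$34.78.
Break-even Q = R$1,827,800 / R$34.78 = 52,553.19 → 52,554 controllers.

52,554 controllers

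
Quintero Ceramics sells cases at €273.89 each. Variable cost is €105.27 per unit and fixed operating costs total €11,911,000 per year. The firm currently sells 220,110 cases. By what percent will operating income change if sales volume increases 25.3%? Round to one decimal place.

+37.3%

Contribution at this volume is 220,110 × €168.62 = €37,114,948.20.
Operating income = contribution − fixed costs = €37,114,948.20 − €11,911,000 = €25,203,948.20.
Degree of operating leverage = €37,114,948.20 / €25,203,948.20 = 1.4726.
%ΔEBIT = DOL × %ΔSales = 1.4726 × +25.3% = +37.3%.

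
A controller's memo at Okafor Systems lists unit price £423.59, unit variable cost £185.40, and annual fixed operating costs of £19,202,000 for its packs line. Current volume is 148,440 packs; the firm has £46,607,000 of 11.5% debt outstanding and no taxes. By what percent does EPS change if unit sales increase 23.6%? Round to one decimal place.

Contribution at this volume is 148,440 × £238.19 = £35,356,923.60.
Operating income = contribution − fixed costs = £35,356,923.60 − £19,202,000 = £16,154,923.60.
After interest of £5,359,805.00, pre-tax earnings = £10,795,118.60.
DCL = total CM / (EBIT − I) = £35,356,923.60 / £10,795,118.60 = 3.2753.
%ΔEPS = DCL × %ΔSales = 3.2753 × +23.6% = +77.3%.

+77.3%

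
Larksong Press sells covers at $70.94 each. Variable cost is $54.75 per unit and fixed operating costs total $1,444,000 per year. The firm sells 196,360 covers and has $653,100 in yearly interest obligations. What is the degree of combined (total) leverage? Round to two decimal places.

2.94

Total contribution margin = 196,360 × $16.19 = $3,179,068.40.
Operating income = contribution − fixed costs = $3,179,068.40 − $1,444,000 = $1,735,068.40. Interest = $653,100.00.
DOL = $3,179,068.40 ÷ $1,735,068.40 = 1.8322; DFL = $1,735,068.40 ÷ $1,081,968.40 = 1.6036.
Combined leverage = 1.8322 × 1.6036 = 2.9381.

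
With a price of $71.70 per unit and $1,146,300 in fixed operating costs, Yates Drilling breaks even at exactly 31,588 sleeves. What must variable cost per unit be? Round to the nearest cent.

Contribution per unit must be FC / Q = $1,146,300 / 31,588 = $36.2891.
Variable cost per unit = $71.70 − $36.2891 = $35.41.

$35.41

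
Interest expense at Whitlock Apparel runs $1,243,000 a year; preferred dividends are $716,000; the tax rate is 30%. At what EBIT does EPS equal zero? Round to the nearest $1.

$2,265,857

Preferred dividends are paid after tax, so their pre-tax equivalent is $716,000 ÷ (1 − 0.30) = $1,022,857.14.
EPS = 0 when EBIT covers interest plus the pre-tax preferred burden: $1,243,000 + $1,022,857.14 = $2,265,857.14.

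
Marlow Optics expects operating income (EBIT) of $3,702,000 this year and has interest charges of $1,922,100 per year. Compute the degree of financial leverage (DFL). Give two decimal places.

Annual interest charges come to $1,922,100.00.
Degree of financial leverage = EBIT / (EBIT − interest) = $3,702,000 / $1,779,900.00 = 2.0799.

2.08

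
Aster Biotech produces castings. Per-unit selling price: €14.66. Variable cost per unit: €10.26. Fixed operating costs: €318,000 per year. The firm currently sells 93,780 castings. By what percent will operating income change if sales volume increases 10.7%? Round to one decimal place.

Contribution at this volume is 93,780 × €4.40 = €412,632.00.
EBIT = €412,632.00 − €318,000 = €94,632.00.
Degree of operating leverage = €412,632.00 / €94,632.00 = 4.3604.
Operating income changes by 4.3604 × +10.7% = +46.7%.

+46.7%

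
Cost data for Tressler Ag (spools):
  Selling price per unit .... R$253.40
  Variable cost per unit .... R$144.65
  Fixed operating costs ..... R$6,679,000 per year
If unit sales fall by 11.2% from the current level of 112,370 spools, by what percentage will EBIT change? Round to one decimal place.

Contribution at this volume is 112,370 × R$108.75 = R$12,220,237.50.
EBIT = R$12,220,237.50 − R$6,679,000 = R$5,541,237.50.
Degree of operating leverage = R$12,220,237.50 / R$5,541,237.50 = 2.2053.
%ΔEBIT = DOL × %ΔSales = 2.2053 × -11.2% = -24.7%.

-24.7%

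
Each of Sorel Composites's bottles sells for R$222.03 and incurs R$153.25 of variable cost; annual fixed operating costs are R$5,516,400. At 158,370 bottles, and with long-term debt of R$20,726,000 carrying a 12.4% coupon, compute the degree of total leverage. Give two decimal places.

3.88

At 158,370 units, contribution = 158,370 × R$68.78 = R$10,892,688.60.
Subtracting fixed costs: EBIT = R$10,892,688.60 − R$5,516,400 = R$5,376,288.60. Interest = R$2,570,024.00.
DOL = R$10,892,688.60 ÷ R$5,376,288.60 = 2.0261; DFL = R$5,376,288.60 ÷ R$2,806,264.60 = 1.9158.
Combined leverage = 2.0261 × 1.9158 = 3.8816.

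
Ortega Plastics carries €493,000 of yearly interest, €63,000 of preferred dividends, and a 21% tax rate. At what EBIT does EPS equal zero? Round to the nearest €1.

Preferred dividends are paid after tax, so their pre-tax equivalent is €63,000 ÷ (1 − 0.21) = €79,746.84.
EPS = 0 when EBIT covers interest plus the pre-tax preferred burden: €493,000 + €79,746.84 = €572,746.84.

€572,747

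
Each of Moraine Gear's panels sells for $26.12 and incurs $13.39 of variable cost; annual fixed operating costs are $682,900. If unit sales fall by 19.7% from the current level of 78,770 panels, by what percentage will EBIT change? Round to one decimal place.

-61.8%

Total contribution margin = 78,770 × $12.73 = $1,002,742.10.
Operating income = contribution − fixed costs = $1,002,742.10 − $682,900 = $319,842.10.
DOL = contribution ÷ EBIT = $1,002,742.10 ÷ $319,842.10 = 3.1351.
So EBIT moves 3.1351 × (-19.7%) = -61.8%.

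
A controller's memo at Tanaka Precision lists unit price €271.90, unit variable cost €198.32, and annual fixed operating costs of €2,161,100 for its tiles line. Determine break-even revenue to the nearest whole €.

CM per unit = €271.90 − €198.32 = €73.58; CM ratio = €73.58 / €271.90 = 0.2706.
Break-even sales = FC ÷ CM ratio = €2,161,100 × €271.90 / €73.58 = €7,985,908.

€7,985,908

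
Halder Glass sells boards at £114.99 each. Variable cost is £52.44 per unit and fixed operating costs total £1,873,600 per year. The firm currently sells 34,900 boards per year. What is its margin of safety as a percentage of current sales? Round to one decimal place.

14.2%

Each unit contributes £114.99 − £52.44 = £62.55. Break-even units = £1,873,600 ÷ £62.55 = 29,953.64; break-even revenue = 29,953.64 × £114.99 = £3,444,368.73.
Actual sales revenue = 34,900 × £114.99 = £4,013,151.00.
Margin of safety = (£4,013,151.00 − £3,444,368.73) ÷ £4,013,151.00 = 14.2%.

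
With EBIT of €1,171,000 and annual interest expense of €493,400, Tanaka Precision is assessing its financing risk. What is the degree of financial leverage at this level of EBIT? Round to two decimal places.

Interest = €493,400.00.
DFL = EBIT ÷ (EBIT − I) = €1,171,000 ÷ (€1,171,000 − €493,400.00) = €1,171,000 ÷ €677,600.00 = 1.7282.

1.73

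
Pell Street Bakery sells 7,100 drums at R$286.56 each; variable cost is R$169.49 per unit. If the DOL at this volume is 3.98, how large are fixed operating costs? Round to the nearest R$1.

Total contribution margin = 7,100 × R$117.07 = R$831,197.00.
Since DOL = CM ÷ EBIT, EBIT = R$831,197.00 ÷ 3.98 = R$208,843.47.
And FC = contribution − EBIT = R$831,197.00 − R$208,843.47 = R$622,354.

R$622,354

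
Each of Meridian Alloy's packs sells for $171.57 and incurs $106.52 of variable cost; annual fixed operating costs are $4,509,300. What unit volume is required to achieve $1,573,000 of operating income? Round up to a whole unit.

93,502 packs

Unit CM = price − variable cost = $171.57 − $106.52 = $65.05.
Need Q such that Q × $65.05 − $4,509,300 = $1,573,000, i.e. Q = $6,082,300 / $65.05 = 93,501.92 → 93,502.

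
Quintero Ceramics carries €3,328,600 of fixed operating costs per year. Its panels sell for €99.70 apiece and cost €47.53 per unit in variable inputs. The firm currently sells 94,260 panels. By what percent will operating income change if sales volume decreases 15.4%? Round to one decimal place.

-47.7%

Contribution at this volume is 94,260 × €52.17 = €4,917,544.20.
EBIT = €4,917,544.20 − €3,328,600 = €1,588,944.20.
Degree of operating leverage = €4,917,544.20 / €1,588,944.20 = 3.0949.
Operating income changes by 3.0949 × -15.4% = -47.7%.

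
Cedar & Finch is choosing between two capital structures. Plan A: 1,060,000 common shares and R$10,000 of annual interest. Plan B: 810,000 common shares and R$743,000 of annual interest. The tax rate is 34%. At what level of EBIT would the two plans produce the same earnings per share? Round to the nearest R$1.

Set EPS_A = EPS_B: (EBIT − R$10,000)(1 − 0.34) ÷ 1,060,000 = (EBIT − R$743,000)(1 − 0.34) ÷ 810,000.
Cancelling (1 − t) and cross-multiplying: 810,000·(EBIT − 10,000) = 1,060,000·(EBIT − 743,000).
EBIT × (1,060,000 − 810,000) = 743,000 × 1,060,000 − 10,000 × 810,000 = 779,480,000,000, so EBIT = 779,480,000,000 ÷ 250,000 = 3,117,920.00.

R$3,117,920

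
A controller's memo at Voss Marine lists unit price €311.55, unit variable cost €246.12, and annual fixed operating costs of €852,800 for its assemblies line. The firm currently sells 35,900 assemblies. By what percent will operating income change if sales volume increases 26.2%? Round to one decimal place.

At 35,900 units, contribution = 35,900 × €65.43 = €2,348,937.00.
Subtracting fixed costs: EBIT = €2,348,937.00 − €852,800 = €1,496,137.00.
Degree of operating leverage = €2,348,937.00 / €1,496,137.00 = 1.5700.
Operating income changes by 1.5700 × +26.2% = +41.1%.

+41.1%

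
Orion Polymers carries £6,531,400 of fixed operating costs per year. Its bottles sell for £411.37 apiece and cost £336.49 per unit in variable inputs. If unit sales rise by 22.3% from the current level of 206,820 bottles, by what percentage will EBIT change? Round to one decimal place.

+38.6%

At 206,820 units, contribution = 206,820 × £74.88 = £15,486,681.60.
Operating income = contribution − fixed costs = £15,486,681.60 − £6,531,400 = £8,955,281.60.
DOL = contribution ÷ EBIT = £15,486,681.60 ÷ £8,955,281.60 = 1.7293.
So EBIT moves 1.7293 × (+22.3%) = +38.6%.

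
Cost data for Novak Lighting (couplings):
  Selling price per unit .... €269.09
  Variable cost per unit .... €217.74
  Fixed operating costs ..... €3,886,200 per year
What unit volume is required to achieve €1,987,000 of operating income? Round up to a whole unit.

114,376 couplings

Each unit contributes €269.09 − €217.74 = €51.35.
Units = (FC + target) / CM = (€3,886,200 + €1,987,000) / €51.35 = 114,375.85, so 114,376 couplings.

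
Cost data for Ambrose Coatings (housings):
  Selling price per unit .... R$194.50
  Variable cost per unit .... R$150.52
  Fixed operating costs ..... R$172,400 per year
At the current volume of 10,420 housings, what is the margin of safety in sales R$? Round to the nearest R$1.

R$1,264,257

Each unit contributes R$194.50 − R$150.52 = R$43.98. Break-even units = R$172,400 ÷ R$43.98 = 3,919.96; break-even revenue = 3,919.96 × R$194.50 = R$762,432.92.
Current sales = 10,420 × R$194.50 = R$2,026,690.00.
Margin of safety = R$2,026,690.00 − R$762,432.92 = R$1,264,257.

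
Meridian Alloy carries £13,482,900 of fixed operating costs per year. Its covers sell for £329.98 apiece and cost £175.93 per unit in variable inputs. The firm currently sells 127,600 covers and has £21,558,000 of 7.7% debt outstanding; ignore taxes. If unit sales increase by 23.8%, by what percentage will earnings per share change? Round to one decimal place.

Contribution at this volume is 127,600 × £154.05 = £19,656,780.00.
Subtracting fixed costs: EBIT = £19,656,780.00 − £13,482,900 = £6,173,880.00.
Interest = £1,659,966.00, so EBIT − I = £4,513,914.00.
DCL = total CM / (EBIT − I) = £19,656,780.00 / £4,513,914.00 = 4.3547.
EPS therefore changes by 4.3547 × (+23.8%) = +103.6%.

+103.6%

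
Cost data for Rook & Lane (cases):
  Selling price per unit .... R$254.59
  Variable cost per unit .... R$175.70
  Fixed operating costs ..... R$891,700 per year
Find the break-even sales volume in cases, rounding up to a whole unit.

11,304 cases

Unit CM = price − variable cost = R$254.59 − R$175.70 = R$78.89.
Units to break even: R$891,700 ÷ R$78.89 = 11,303.08, rounded up to 11,304.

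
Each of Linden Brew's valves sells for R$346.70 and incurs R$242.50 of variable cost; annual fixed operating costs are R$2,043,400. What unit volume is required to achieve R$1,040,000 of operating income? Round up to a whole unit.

29,592 valves

Unit CM = price − variable cost = R$346.70 − R$242.50 = R$104.20.
Need Q such that Q × R$104.20 − R$2,043,400 = R$1,040,000, i.e. Q = R$3,083,400 / R$104.20 = 29,591.17 → 29,592.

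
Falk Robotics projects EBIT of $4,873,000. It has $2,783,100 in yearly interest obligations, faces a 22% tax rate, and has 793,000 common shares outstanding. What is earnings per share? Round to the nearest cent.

Pre-tax income = $4,873,000 − $2,783,100.00 = $2,089,900.00.
After tax at 22%: net income = $2,089,900.00 × 0.78 = $1,630,122.00.
EPS = $1,630,122.00 ÷ 793,000 = $2.06.

$2.06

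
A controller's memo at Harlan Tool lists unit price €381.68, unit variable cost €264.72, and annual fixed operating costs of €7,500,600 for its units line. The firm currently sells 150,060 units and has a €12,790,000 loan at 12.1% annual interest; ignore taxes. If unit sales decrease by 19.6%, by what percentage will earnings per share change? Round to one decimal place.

Contribution at this volume is 150,060 × €116.96 = €17,551,017.60.
EBIT = €17,551,017.60 − €7,500,600 = €10,050,417.60.
After interest of €1,547,590.00, pre-tax earnings = €8,502,827.60.
Degree of combined leverage = contribution ÷ (EBIT − I) = €17,551,017.60 ÷ €8,502,827.60 = 2.0641.
EPS therefore changes by 2.0641 × (-19.6%) = -40.5%.

-40.5%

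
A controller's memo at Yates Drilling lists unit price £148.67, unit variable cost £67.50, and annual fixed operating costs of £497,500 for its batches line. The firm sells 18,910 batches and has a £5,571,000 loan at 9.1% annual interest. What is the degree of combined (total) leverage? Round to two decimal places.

Contribution at this volume is 18,910 × £81.17 = £1,534,924.70.
Subtracting fixed costs: EBIT = £1,534,924.70 − £497,500 = £1,037,424.70. Interest = £506,961.00, so EBIT − I = £530,463.70.
Degree of total leverage = total CM / (EBIT − interest) = £1,534,924.70 / £530,463.70 = 2.8936.

2.89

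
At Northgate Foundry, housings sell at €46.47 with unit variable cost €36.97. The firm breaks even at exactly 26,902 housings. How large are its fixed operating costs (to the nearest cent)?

Each unit contributes €46.47 − €36.97 = €9.50.
Since BE = FC / CM, FC = 26,902 × €9.50 = €255,569.00.

€255,569.00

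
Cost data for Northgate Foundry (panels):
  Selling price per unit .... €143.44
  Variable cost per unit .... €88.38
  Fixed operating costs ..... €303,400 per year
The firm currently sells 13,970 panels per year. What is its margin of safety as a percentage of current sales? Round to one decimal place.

60.6%

Each unit contributes €143.44 − €88.38 = €55.06. Break-even units = €303,400 ÷ €55.06 = 5,510.35; break-even revenue = 5,510.35 × €143.44 = €790,404.94.
Actual sales revenue = 13,970 × €143.44 = €2,003,856.80.
Margin of safety = (€2,003,856.80 − €790,404.94) ÷ €2,003,856.80 = 60.6%.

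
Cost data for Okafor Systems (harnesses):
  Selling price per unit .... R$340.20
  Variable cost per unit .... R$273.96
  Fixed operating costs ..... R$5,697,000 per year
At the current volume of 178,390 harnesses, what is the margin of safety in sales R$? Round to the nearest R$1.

R$31,429,229

Unit CM = price − variable cost = R$340.20 − R$273.96 = R$66.24. Break-even units = R$5,697,000 ÷ R$66.24 = 86,005.43; break-even revenue = 86,005.43 × R$340.20 = R$29,259,048.91.
Current sales = 178,390 × R$340.20 = R$60,688,278.00.
Margin of safety = R$60,688,278.00 − R$29,259,048.91 = R$31,429,229.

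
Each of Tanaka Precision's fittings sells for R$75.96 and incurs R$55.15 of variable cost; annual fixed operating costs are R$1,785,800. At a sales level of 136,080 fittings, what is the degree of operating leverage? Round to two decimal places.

2.71

At 136,080 units, contribution = 136,080 × R$20.81 = R$2,831,824.80.
Subtracting fixed costs: EBIT = R$2,831,824.80 − R$1,785,800 = R$1,046,024.80.
DOL = contribution ÷ EBIT = R$2,831,824.80 ÷ R$1,046,024.80 = 2.7072.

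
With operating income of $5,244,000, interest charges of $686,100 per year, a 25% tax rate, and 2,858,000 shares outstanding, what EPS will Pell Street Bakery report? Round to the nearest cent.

Interest = $686,100.00, so EBT = $5,244,000 − $686,100.00 = $4,557,900.00.
After tax at 25%: net income = $4,557,900.00 × 0.75 = $3,418,425.00.
Per share: $3,418,425.00 / 2,858,000 shares = $1.20.

$1.20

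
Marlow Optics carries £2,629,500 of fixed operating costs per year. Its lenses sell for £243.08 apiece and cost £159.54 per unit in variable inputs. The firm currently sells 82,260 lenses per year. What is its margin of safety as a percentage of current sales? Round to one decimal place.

61.7%

Unit CM = price − variable cost = £243.08 − £159.54 = £83.54. Break-even units = £2,629,500 ÷ £83.54 = 31,475.94; break-even revenue = 31,475.94 × £243.08 = £7,651,171.41.
Actual sales revenue = 82,260 × £243.08 = £19,995,760.80.
Margin of safety = (£19,995,760.80 − £7,651,171.41) ÷ £19,995,760.80 = 61.7%.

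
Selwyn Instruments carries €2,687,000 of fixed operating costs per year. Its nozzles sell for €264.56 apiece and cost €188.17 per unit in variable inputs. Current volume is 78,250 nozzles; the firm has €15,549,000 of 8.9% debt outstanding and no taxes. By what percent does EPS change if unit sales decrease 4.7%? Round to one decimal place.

-14.7%

Contribution at this volume is 78,250 × €76.39 = €5,977,517.50.
Subtracting fixed costs: EBIT = €5,977,517.50 − €2,687,000 = €3,290,517.50.
After interest of €1,383,861.00, pre-tax earnings = €1,906,656.50.
DCL = total CM / (EBIT − I) = €5,977,517.50 / €1,906,656.50 = 3.1351.
%ΔEPS = DCL × %ΔSales = 3.1351 × -4.7% = -14.7%.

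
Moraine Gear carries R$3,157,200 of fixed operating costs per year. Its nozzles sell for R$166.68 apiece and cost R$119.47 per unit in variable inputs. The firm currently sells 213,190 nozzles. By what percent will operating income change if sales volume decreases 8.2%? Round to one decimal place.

-11.9%

At 213,190 units, contribution = 213,190 × R$47.21 = R$10,064,699.90.
Operating income = contribution − fixed costs = R$10,064,699.90 − R$3,157,200 = R$6,907,499.90.
Degree of operating leverage = R$10,064,699.90 / R$6,907,499.90 = 1.4571.
So EBIT moves 1.4571 × (-8.2%) = -11.9%.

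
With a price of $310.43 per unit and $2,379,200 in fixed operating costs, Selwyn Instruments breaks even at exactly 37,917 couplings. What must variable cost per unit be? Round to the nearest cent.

Contribution per unit must be FC / Q = $2,379,200 / 37,917 = $62.7476.
Hence VC = price − CM = $310.43 − $62.7476 = $247.68.

$247.68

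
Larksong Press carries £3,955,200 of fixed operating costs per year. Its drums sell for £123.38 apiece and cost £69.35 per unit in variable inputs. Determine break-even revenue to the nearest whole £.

Contribution margin per unit = £123.38 − £69.35 = £54.03, a CM ratio of £54.03 ÷ £123.38 = 0.4379.
Break-even revenue = fixed costs × price ÷ CM = £3,955,200 × £123.38 ÷ £54.03 = £9,031,882.

£9,031,882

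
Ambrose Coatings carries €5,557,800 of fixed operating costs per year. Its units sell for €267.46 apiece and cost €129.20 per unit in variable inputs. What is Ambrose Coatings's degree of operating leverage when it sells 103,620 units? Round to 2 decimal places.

1.63

Contribution at this volume is 103,620 × €138.26 = €14,326,501.20.
Subtracting fixed costs: EBIT = €14,326,501.20 − €5,557,800 = €8,768,701.20.
Degree of operating leverage = €14,326,501.20 / €8,768,701.20 = 1.6338.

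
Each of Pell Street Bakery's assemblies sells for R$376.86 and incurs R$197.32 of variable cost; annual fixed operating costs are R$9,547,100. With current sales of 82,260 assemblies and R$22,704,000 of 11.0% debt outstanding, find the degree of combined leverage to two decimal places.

Total contribution margin = 82,260 × R$179.54 = R$14,768,960.40.
Operating income = contribution − fixed costs = R$14,768,960.40 − R$9,547,100 = R$5,221,860.40. Interest = R$2,497,440.00.
DOL = R$14,768,960.40 ÷ R$5,221,860.40 = 2.8283; DFL = R$5,221,860.40 ÷ R$2,724,420.40 = 1.9167.
DCL = DOL × DFL = 2.8283 × 1.9167 = 5.4210.

5.42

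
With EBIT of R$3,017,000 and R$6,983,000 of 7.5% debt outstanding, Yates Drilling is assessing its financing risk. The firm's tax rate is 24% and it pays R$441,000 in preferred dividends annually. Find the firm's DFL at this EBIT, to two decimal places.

Annual interest charges come to R$523,725.00.
Pre-tax preferred-dividend burden = R$441,000 ÷ (1 − 0.24) = R$580,263.16.
DFL = EBIT ÷ [EBIT − I − D_p/(1−t)] = R$3,017,000 ÷ [R$3,017,000 − R$523,725.00 − R$580,263.16] = R$3,017,000 ÷ R$1,913,011.84 = 1.5771.

1.58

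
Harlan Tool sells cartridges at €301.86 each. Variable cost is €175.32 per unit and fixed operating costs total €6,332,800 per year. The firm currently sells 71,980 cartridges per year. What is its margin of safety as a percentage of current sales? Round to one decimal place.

30.5%

Contribution margin per unit = €301.86 − €175.32 = €126.54. Break-even units = €6,332,800 ÷ €126.54 = 50,045.84; break-even revenue = 50,045.84 × €301.86 = €15,106,835.85.
Actual sales revenue = 71,980 × €301.86 = €21,727,882.80.
Margin of safety = (€21,727,882.80 − €15,106,835.85) ÷ €21,727,882.80 = 30.5%.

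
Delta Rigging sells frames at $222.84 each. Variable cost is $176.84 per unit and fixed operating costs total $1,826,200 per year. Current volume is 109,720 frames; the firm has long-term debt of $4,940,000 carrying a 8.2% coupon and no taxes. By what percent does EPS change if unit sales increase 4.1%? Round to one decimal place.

+7.3%

Total contribution margin = 109,720 × $46.00 = $5,047,120.00.
EBIT = $5,047,120.00 − $1,826,200 = $3,220,920.00.
Interest = $405,080.00, so EBIT − I = $2,815,840.00.
DCL = total CM / (EBIT − I) = $5,047,120.00 / $2,815,840.00 = 1.7924.
%ΔEPS = DCL × %ΔSales = 1.7924 × +4.1% = +7.3%.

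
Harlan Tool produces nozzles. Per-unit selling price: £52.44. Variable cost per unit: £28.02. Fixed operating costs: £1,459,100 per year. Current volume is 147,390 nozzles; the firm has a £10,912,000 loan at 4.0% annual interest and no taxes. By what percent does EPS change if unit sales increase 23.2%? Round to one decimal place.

Total contribution margin = 147,390 × £24.42 = £3,599,263.80.
EBIT = £3,599,263.80 − £1,459,100 = £2,140,163.80.
After interest of £436,480.00, pre-tax earnings = £1,703,683.80.
DCL = total CM / (EBIT − I) = £3,599,263.80 / £1,703,683.80 = 2.1126.
%ΔEPS = DCL × %ΔSales = 2.1126 × +23.2% = +49.0%.

+49.0%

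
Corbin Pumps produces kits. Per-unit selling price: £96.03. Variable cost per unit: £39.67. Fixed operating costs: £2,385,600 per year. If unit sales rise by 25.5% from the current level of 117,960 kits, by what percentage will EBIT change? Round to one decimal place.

+39.8%

At 117,960 units, contribution = 117,960 × £56.36 = £6,648,225.60.
Operating income = contribution − fixed costs = £6,648,225.60 − £2,385,600 = £4,262,625.60.
Degree of operating leverage = £6,648,225.60 / £4,262,625.60 = 1.5597.
%ΔEBIT = DOL × %ΔSales = 1.5597 × +25.5% = +39.8%.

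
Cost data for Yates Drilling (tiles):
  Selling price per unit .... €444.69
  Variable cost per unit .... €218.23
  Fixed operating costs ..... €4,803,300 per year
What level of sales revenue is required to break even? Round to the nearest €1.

€9,432,039

Contribution margin per unit = €444.69 − €218.23 = €226.46, a CM ratio of €226.46 ÷ €444.69 = 0.5093.
Break-even revenue = fixed costs × price ÷ CM = €4,803,300 × €444.69 ÷ €226.46 = €9,432,039.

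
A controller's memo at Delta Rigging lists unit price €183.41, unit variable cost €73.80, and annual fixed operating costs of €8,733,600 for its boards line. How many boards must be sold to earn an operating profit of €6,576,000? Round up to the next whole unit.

Unit CM = price − variable cost = €183.41 − €73.80 = €109.61.
Required volume = (fixed costs + target profit) ÷ CM = (€8,733,600 + €6,576,000) ÷ €109.61 = 139,673.39, so 139,674 boards.

139,674 boards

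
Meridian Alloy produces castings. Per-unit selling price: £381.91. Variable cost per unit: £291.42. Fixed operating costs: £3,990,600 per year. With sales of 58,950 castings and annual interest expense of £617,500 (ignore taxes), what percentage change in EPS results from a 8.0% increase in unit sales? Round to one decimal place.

Contribution at this volume is 58,950 × £90.49 = £5,334,385.50.
Subtracting fixed costs: EBIT = £5,334,385.50 − £3,990,600 = £1,343,785.50.
After interest of £617,500.00, pre-tax earnings = £726,285.50.
DCL = total CM / (EBIT − I) = £5,334,385.50 / £726,285.50 = 7.3448.
EPS therefore changes by 7.3448 × (+8.0%) = +58.8%.

+58.8%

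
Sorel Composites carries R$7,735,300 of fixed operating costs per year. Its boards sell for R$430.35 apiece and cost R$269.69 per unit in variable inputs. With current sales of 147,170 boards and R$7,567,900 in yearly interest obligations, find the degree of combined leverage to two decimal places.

Total contribution margin = 147,170 × R$160.66 = R$23,644,332.20.
EBIT = R$23,644,332.20 − R$7,735,300 = R$15,909,032.20. Interest = R$7,567,900.00.
DOL = R$23,644,332.20 ÷ R$15,909,032.20 = 1.4862; DFL = R$15,909,032.20 ÷ R$8,341,132.20 = 1.9073.
Combined leverage = 1.4862 × 1.9073 = 2.8346.

2.83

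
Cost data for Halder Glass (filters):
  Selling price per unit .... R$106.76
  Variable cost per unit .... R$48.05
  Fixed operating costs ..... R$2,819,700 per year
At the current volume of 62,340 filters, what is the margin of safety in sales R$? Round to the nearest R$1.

Unit CM = price − variable cost = R$106.76 − R$48.05 = R$58.71. Break-even units = R$2,819,700 ÷ R$58.71 = 48,027.59; break-even revenue = 48,027.59 × R$106.76 = R$5,127,425.86.
Actual sales revenue = 62,340 × R$106.76 = R$6,655,418.40.
Margin of safety = R$6,655,418.40 − R$5,127,425.86 = R$1,527,993.

R$1,527,993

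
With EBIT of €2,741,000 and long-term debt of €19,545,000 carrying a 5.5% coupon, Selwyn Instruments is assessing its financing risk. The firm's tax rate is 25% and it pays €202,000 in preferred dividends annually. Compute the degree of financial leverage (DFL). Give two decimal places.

Interest = €1,074,975.00.
Preferred dividends grossed up pre-tax: €202,000 / (1 − 0.25) = €269,333.33.
DFL = EBIT ÷ [EBIT − I − D_p/(1−t)] = €2,741,000 ÷ [€2,741,000 − €1,074,975.00 − €269,333.33] = €2,741,000 ÷ €1,396,691.67 = 1.9625.

1.96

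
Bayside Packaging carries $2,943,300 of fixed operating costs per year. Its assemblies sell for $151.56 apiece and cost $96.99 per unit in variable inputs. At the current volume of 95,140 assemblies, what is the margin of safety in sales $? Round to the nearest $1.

$6,244,844

Unit CM = price − variable cost = $151.56 − $96.99 = $54.57. Break-even units = $2,943,300 ÷ $54.57 = 53,936.23; break-even revenue = 53,936.23 × $151.56 = $8,174,574.82.
Actual sales revenue = 95,140 × $151.56 = $14,419,418.40.
Margin of safety = $14,419,418.40 − $8,174,574.82 = $6,244,844.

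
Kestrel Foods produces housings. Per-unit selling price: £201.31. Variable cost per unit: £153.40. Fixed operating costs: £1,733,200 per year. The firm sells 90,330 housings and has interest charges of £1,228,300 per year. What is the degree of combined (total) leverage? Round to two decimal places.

At 90,330 units, contribution = 90,330 × £47.91 = £4,327,710.30.
EBIT = £4,327,710.30 − £1,733,200 = £2,594,510.30. Interest = £1,228,300.00, so EBIT − I = £1,366,210.30.
DCL = contribution ÷ (EBIT − I) = £4,327,710.30 ÷ £1,366,210.30 = 3.1677.

3.17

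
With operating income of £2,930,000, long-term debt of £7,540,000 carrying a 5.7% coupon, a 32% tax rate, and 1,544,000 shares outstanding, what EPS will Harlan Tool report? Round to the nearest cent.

£1.10

Interest = £429,780.00, so EBT = £2,930,000 − £429,780.00 = £2,500,220.00.
After tax at 32%: net income = £2,500,220.00 × 0.68 = £1,700,149.60.
EPS = £1,700,149.60 ÷ 1,544,000 = £1.10.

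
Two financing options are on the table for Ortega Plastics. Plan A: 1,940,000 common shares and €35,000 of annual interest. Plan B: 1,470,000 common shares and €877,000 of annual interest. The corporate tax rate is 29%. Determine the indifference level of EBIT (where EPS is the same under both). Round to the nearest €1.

€3,510,489

Set EPS_A = EPS_B: (EBIT − €35,000)(1 − 0.29) ÷ 1,940,000 = (EBIT − €877,000)(1 − 0.29) ÷ 1,470,000.
Cancelling (1 − t) and cross-multiplying: 1,470,000·(EBIT − 35,000) = 1,940,000·(EBIT − 877,000).
EBIT × (1,940,000 − 1,470,000) = 877,000 × 1,940,000 − 35,000 × 1,470,000 = 1,649,930,000,000, so EBIT = 1,649,930,000,000 ÷ 470,000 = 3,510,489.36.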